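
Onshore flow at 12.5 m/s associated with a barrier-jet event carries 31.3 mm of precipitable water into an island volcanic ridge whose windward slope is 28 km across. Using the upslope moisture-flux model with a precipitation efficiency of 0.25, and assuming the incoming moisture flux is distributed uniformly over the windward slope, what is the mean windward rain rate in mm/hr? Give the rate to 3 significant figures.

R ≈ 12.6 mm/hr

Incoming column moisture flux per unit ridge length: F = V × PW = 12.5 × 31.3 = 391.25 mm·m/s.
Spread over the 28 km slope with efficiency ε = 0.25: R = ε·F/W = 0.25 × 391.25 / 28000 m = 3.493e-03 mm/s.
R = 3.493e-03 × 3600 = 12.6 mm/hr.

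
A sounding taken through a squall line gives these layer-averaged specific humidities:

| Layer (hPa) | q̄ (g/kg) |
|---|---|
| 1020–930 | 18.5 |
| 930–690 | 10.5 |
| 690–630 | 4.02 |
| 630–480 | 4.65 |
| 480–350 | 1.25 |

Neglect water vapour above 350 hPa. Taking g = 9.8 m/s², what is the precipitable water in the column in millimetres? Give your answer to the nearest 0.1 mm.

PW ≈ 53.9 mm

Precipitable water is the column-integrated vapour mass per unit area: PW = (1/g) Σ q̄ Δp, with q in kg/kg and Δp in Pa (1 kg/m² of water = 1 mm).
Layer 1020–930 hPa: Δp = 90 hPa = 9000 Pa, q̄ = 0.0185 kg/kg → 0.0185 × 9000 / 9.8 = 16.99 mm
Layer 930–690 hPa: Δp = 240 hPa = 24000 Pa, q̄ = 0.0105 kg/kg → 0.0105 × 24000 / 9.8 = 25.71 mm
Layer 690–630 hPa: Δp = 60 hPa = 6000 Pa, q̄ = 0.00402 kg/kg → 0.00402 × 6000 / 9.8 = 2.46 mm
Layer 630–480 hPa: Δp = 150 hPa = 15000 Pa, q̄ = 0.00465 kg/kg → 0.00465 × 15000 / 9.8 = 7.12 mm
Layer 480–350 hPa: Δp = 130 hPa = 13000 Pa, q̄ = 0.00125 kg/kg → 0.00125 × 13000 / 9.8 = 1.66 mm
PW = 16.99 + 25.71 + 2.46 + 7.12 + 1.66 = 53.94 ≈ 53.9 mm.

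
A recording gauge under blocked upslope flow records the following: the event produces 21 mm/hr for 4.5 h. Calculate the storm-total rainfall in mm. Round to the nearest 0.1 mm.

total ≈ 94.5 mm

Total = Σ Rᵢ Δtᵢ = 21 × 4.5
      = 94.5 = 94.5 mm.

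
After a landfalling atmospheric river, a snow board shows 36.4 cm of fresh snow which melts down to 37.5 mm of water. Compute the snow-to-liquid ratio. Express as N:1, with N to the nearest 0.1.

ratio ≈ 9.7

Ratio = snow depth / SWE = 364 mm / 37.5 mm = 9.7, i.e. 9.7:1.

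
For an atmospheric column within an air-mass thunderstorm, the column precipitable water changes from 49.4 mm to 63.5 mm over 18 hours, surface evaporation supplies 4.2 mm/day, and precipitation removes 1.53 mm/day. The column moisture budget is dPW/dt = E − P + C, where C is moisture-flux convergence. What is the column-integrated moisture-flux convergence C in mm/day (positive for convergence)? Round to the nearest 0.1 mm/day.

C ≈ 16.1 mm/day

dPW/dt = (63.5 − 49.4) mm / (18/24 day) = +18.800 mm/day.
C = dPW/dt − E + P = (+18.800) − 4.2 + 1.53 = 16.1 mm/day.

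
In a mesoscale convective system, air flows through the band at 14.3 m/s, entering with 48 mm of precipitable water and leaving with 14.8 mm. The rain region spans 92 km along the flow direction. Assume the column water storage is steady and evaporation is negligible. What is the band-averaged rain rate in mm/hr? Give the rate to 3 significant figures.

Column moisture flux per unit crosswind length is F = V × PW.
Inflow: F_in = 14.3 × 48 = 686.4 mm·m/s
Outflow: F_out = 14.3 × 14.8 = 211.64 mm·m/s
Steady-state rate R = (F_in − F_out)/L = (686.4 − 211.64) / 92000 m = 5.160e-03 mm/s.
R = 5.160e-03 × 3600 = 18.6 mm/hr.

R ≈ 18.6 mm/hr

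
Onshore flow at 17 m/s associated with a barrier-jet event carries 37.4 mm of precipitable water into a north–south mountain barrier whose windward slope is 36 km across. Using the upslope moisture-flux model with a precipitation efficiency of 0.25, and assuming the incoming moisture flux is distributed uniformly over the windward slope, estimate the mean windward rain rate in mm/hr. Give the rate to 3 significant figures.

Incoming column moisture flux per unit ridge length: F = V × PW = 17 × 37.4 = 635.8 mm·m/s.
Spread over the 36 km slope with efficiency ε = 0.25: R = ε·F/W = 0.25 × 635.8 / 36000 m = 4.415e-03 mm/s.
R = 4.415e-03 × 3600 = 15.9 mm/hr.

R ≈ 15.9 mm/hr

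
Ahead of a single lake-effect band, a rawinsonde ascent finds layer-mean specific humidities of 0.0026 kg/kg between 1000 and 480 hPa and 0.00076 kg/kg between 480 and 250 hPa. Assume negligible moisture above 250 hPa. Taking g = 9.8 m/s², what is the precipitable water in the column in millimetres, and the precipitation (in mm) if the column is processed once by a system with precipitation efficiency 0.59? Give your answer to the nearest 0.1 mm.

Precipitable water is the column-integrated vapour mass per unit area: PW = (1/g) Σ q̄ Δp, with q in kg/kg and Δp in Pa (1 kg/m² of water = 1 mm).
Layer 1000–480 hPa: Δp = 520 hPa = 52000 Pa, q̄ = 0.0026 kg/kg → 0.0026 × 52000 / 9.8 = 13.80 mm
Layer 480–250 hPa: Δp = 230 hPa = 23000 Pa, q̄ = 0.00076 kg/kg → 0.00076 × 23000 / 9.8 = 1.78 mm
PW = 13.80 + 1.78 = 15.58 ≈ 15.6 mm.
Precipitation = ε × PW = 0.59 × 15.6 = 9.2 mm.

PW ≈ 15.6 mm; precipitation ≈ 9.2 mm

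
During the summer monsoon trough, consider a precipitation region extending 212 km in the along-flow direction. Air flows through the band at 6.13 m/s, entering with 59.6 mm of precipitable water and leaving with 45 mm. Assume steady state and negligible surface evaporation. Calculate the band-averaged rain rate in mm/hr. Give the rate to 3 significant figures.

R ≈ 1.52 mm/hr

Column moisture flux per unit crosswind length is F = V × PW.
Inflow: F_in = 6.13 × 59.6 = 365.348 mm·m/s
Outflow: F_out = 6.13 × 45 = 275.85 mm·m/s
Steady-state rate R = (F_in − F_out)/L = (365.348 − 275.85) / 212000 m = 4.222e-04 mm/s.
R = 4.222e-04 × 3600 = 1.52 mm/hr.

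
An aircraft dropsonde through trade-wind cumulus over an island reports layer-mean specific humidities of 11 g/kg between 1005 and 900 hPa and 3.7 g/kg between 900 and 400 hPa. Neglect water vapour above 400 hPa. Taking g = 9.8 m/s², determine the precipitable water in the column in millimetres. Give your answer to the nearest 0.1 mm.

PW ≈ 30.7 mm

Precipitable water is the column-integrated vapour mass per unit area: PW = (1/g) Σ q̄ Δp, with q in kg/kg and Δp in Pa (1 kg/m² of water = 1 mm).
Layer 1005–900 hPa: Δp = 105 hPa = 10500 Pa, q̄ = 0.011 kg/kg → 0.011 × 10500 / 9.8 = 11.79 mm
Layer 900–400 hPa: Δp = 500 hPa = 50000 Pa, q̄ = 0.0037 kg/kg → 0.0037 × 50000 / 9.8 = 18.88 mm
PW = 11.79 + 18.88 = 30.67 ≈ 30.7 mm.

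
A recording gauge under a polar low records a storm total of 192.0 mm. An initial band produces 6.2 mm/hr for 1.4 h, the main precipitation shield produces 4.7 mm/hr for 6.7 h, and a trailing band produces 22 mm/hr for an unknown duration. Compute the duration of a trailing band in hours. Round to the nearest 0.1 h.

Known phases: 6.2 × 1.4 + 4.7 × 6.7 = 8.68 + 31.49 = 40.17 mm.
Remaining depth = 192.0 − 40.17 = 151.83 mm.
Duration = 151.83 / 22 = 6.9 h.

duration ≈ 6.9 h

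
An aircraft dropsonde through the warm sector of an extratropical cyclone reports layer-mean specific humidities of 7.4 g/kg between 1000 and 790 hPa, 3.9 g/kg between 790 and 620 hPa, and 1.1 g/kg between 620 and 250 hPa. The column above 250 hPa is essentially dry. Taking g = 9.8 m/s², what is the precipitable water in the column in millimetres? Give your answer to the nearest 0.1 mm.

Precipitable water is the column-integrated vapour mass per unit area: PW = (1/g) Σ q̄ Δp, with q in kg/kg and Δp in Pa (1 kg/m² of water = 1 mm).
Layer 1000–790 hPa: Δp = 210 hPa = 21000 Pa, q̄ = 0.0074 kg/kg → 0.0074 × 21000 / 9.8 = 15.86 mm
Layer 790–620 hPa: Δp = 170 hPa = 17000 Pa, q̄ = 0.0039 kg/kg → 0.0039 × 17000 / 9.8 = 6.77 mm
Layer 620–250 hPa: Δp = 370 hPa = 37000 Pa, q̄ = 0.0011 kg/kg → 0.0011 × 37000 / 9.8 = 4.15 mm
PW = 15.86 + 6.77 + 4.15 = 26.78 ≈ 26.8 mm.

PW ≈ 26.8 mm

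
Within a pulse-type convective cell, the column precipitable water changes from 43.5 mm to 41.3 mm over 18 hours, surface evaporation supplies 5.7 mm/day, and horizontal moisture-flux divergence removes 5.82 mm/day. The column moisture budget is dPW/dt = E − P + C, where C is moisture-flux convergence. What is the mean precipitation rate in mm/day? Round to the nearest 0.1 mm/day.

dPW/dt = (41.3 − 43.5) mm / (18/24 day) = -2.933 mm/day.
P = E + C − dPW/dt = 5.7 + (-5.82) − (-2.933) = 2.8 mm/day.

P ≈ 2.8 mm/day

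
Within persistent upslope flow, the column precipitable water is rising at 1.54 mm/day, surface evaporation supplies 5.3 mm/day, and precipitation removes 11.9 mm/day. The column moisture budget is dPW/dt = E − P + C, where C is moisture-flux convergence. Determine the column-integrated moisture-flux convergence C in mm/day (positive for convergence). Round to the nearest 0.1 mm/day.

dPW/dt = +1.54 mm/day.
C = dPW/dt − E + P = (+1.54) − 5.3 + 11.9 = 8.1 mm/day.

C ≈ 8.1 mm/day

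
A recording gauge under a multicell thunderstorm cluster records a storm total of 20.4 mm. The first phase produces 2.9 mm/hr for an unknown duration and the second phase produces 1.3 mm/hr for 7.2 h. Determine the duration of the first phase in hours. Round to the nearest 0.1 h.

Known phases: 1.3 × 7.2 = 9.36 mm.
Remaining depth = 20.4 − 9.36 = 11.04 mm.
Duration = 11.04 / 2.9 = 3.8 h.

duration ≈ 3.8 h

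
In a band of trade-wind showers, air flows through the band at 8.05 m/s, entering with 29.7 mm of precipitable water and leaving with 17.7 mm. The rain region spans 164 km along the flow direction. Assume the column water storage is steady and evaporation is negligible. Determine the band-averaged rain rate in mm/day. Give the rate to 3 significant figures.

R ≈ 50.9 mm/day

Column moisture flux per unit crosswind length is F = V × PW.
Inflow: F_in = 8.05 × 29.7 = 239.085 mm·m/s
Outflow: F_out = 8.05 × 17.7 = 142.485 mm·m/s
Steady-state rate R = (F_in − F_out)/L = (239.085 − 142.485) / 164000 m = 5.890e-04 mm/s.
R = 5.890e-04 × 3600 × 24 = 50.9 mm/day.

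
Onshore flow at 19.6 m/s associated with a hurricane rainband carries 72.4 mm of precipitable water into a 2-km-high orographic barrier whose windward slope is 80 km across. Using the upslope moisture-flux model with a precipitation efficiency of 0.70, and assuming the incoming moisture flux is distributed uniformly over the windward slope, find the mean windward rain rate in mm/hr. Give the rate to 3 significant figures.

Incoming column moisture flux per unit ridge length: F = V × PW = 19.6 × 72.4 = 1419.04 mm·m/s.
Spread over the 80 km slope with efficiency ε = 0.70: R = ε·F/W = 0.70 × 1419.04 / 80000 m = 1.242e-02 mm/s.
R = 1.242e-02 × 3600 = 44.7 mm/hr.

R ≈ 44.7 mm/hr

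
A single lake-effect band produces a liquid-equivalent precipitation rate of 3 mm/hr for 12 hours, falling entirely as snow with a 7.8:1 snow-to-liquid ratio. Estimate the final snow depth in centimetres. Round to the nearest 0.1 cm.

snow depth ≈ 28.1 cm

Liquid-equivalent depth = 3 × 12 = 36 mm.
Snow depth = 36 mm × 7.8 = 280.8 mm = 28.1 cm.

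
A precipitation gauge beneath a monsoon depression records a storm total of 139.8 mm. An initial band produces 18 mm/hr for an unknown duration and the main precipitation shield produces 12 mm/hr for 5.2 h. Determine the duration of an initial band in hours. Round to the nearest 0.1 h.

Known phases: 12 × 5.2 = 62.4 mm.
Remaining depth = 139.8 − 62.4 = 77.4 mm.
Duration = 77.4 / 18 = 4.3 h.

duration ≈ 4.3 h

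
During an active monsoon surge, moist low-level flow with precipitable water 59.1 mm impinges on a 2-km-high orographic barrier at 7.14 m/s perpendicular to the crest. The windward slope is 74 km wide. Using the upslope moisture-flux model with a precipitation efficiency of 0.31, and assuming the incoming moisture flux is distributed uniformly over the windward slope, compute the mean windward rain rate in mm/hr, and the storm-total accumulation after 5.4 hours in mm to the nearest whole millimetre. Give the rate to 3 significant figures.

Incoming column moisture flux per unit ridge length: F = V × PW = 7.14 × 59.1 = 421.974 mm·m/s.
Spread over the 74 km slope with efficiency ε = 0.31: R = ε·F/W = 0.31 × 421.974 / 74000 m = 1.768e-03 mm/s.
R = 1.768e-03 × 3600 = 6.36 mm/hr.
Over 5.4 h: total = 6.36 × 5.4 = 34.344 ≈ 34 mm.

R ≈ 6.36 mm/hr; total ≈ 34 mm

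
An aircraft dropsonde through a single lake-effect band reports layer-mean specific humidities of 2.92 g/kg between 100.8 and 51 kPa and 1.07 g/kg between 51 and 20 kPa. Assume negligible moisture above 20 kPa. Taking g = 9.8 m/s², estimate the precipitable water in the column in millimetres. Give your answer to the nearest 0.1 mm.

PW ≈ 18.2 mm

Precipitable water is the column-integrated vapour mass per unit area: PW = (1/g) Σ q̄ Δp, with q in kg/kg and Δp in Pa (1 kg/m² of water = 1 mm).
Layer 100.8–51 kPa: Δp = 498 hPa = 49800 Pa, q̄ = 0.00292 kg/kg → 0.00292 × 49800 / 9.8 = 14.84 mm
Layer 51–20 kPa: Δp = 310 hPa = 31000 Pa, q̄ = 0.00107 kg/kg → 0.00107 × 31000 / 9.8 = 3.38 mm
PW = 14.84 + 3.38 = 18.22 ≈ 18.2 mm.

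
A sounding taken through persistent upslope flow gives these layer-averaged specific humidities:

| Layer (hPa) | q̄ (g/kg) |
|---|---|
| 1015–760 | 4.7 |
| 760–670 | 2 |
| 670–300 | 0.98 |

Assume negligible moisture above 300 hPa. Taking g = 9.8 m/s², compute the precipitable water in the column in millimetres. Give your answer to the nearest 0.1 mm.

PW ≈ 17.8 mm

Precipitable water is the column-integrated vapour mass per unit area: PW = (1/g) Σ q̄ Δp, with q in kg/kg and Δp in Pa (1 kg/m² of water = 1 mm).
Layer 1015–760 hPa: Δp = 255 hPa = 25500 Pa, q̄ = 0.0047 kg/kg → 0.0047 × 25500 / 9.8 = 12.23 mm
Layer 760–670 hPa: Δp = 90 hPa = 9000 Pa, q̄ = 0.002 kg/kg → 0.002 × 9000 / 9.8 = 1.84 mm
Layer 670–300 hPa: Δp = 370 hPa = 37000 Pa, q̄ = 0.00098 kg/kg → 0.00098 × 37000 / 9.8 = 3.70 mm
PW = 12.23 + 1.84 + 3.70 = 17.77 ≈ 17.8 mm.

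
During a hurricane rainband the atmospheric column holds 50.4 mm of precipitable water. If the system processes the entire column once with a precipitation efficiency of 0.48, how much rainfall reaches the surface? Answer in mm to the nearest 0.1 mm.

rainfall ≈ 24.2 mm

Rainfall = ε × PW = 0.48 × 50.4 = 24.2 mm.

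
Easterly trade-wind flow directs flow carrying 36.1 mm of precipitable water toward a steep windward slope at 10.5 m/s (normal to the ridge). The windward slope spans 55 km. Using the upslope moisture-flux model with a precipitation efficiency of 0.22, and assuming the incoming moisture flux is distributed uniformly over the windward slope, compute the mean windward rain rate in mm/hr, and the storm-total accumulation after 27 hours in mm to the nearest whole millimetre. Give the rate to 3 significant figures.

R ≈ 5.46 mm/hr; total ≈ 147 mm

Incoming column moisture flux per unit ridge length: F = V × PW = 10.5 × 36.1 = 379.05 mm·m/s.
Spread over the 55 km slope with efficiency ε = 0.22: R = ε·F/W = 0.22 × 379.05 / 55000 m = 1.516e-03 mm/s.
R = 1.516e-03 × 3600 = 5.46 mm/hr.
Over 27 h: total = 5.46 × 27 = 147.42 ≈ 147 mm.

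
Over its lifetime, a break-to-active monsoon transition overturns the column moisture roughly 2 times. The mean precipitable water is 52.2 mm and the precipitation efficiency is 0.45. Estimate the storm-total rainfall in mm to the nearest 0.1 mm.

Each cycle deposits ε × PW = 0.45 × 52.2 = 23.49 mm.
Over 2 cycles: 2 × 23.49 = 47.0 mm.

rainfall ≈ 47.0 mm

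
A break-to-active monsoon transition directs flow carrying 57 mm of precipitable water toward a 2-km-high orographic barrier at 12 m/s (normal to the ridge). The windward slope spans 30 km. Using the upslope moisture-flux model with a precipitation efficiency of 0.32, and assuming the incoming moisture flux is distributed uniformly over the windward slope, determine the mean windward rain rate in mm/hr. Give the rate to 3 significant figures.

R ≈ 26.3 mm/hr

Incoming column moisture flux per unit ridge length: F = V × PW = 12 × 57 = 684 mm·m/s.
Spread over the 30 km slope with efficiency ε = 0.32: R = ε·F/W = 0.32 × 684 / 30000 m = 7.296e-03 mm/s.
R = 7.296e-03 × 3600 = 26.3 mm/hr.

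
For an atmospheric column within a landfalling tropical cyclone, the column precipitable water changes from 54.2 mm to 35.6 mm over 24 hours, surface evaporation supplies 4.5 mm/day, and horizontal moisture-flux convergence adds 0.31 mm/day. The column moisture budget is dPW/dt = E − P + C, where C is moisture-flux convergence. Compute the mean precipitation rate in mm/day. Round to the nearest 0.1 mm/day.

P ≈ 23.4 mm/day

dPW/dt = (35.6 − 54.2) mm / (24/24 day) = -18.600 mm/day.
P = E + C − dPW/dt = 4.5 + (0.31) − (-18.600) = 23.4 mm/day.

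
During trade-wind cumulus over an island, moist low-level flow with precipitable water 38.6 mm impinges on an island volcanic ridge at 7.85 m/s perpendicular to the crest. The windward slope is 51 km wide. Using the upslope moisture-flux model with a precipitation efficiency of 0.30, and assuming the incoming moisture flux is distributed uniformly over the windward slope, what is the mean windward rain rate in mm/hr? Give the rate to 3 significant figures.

R ≈ 6.42 mm/hr

Incoming column moisture flux per unit ridge length: F = V × PW = 7.85 × 38.6 = 303.01 mm·m/s.
Spread over the 51 km slope with efficiency ε = 0.30: R = ε·F/W = 0.30 × 303.01 / 51000 m = 1.782e-03 mm/s.
R = 1.782e-03 × 3600 = 6.42 mm/hr.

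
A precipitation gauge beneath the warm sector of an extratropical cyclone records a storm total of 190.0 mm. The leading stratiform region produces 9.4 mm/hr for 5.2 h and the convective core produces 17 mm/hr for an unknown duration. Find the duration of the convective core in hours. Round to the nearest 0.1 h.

Known phases: 9.4 × 5.2 = 48.88 mm.
Remaining depth = 190.0 − 48.88 = 141.12 mm.
Duration = 141.12 / 17 = 8.3 h.

duration ≈ 8.3 h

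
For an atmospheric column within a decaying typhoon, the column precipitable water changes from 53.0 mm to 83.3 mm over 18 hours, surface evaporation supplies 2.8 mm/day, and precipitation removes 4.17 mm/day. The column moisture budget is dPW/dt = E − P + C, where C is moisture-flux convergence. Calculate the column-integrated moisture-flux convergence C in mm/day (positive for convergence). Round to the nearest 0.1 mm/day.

dPW/dt = (83.3 − 53.0) mm / (18/24 day) = +40.400 mm/day.
C = dPW/dt − E + P = (+40.400) − 2.8 + 4.17 = 41.8 mm/day.

C ≈ 41.8 mm/day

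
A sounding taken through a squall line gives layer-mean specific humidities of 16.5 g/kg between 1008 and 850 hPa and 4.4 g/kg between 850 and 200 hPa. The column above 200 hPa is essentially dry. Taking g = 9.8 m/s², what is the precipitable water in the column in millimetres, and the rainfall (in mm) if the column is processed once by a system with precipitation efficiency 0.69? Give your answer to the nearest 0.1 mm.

PW ≈ 55.8 mm; rainfall ≈ 38.5 mm

Precipitable water is the column-integrated vapour mass per unit area: PW = (1/g) Σ q̄ Δp, with q in kg/kg and Δp in Pa (1 kg/m² of water = 1 mm).
Layer 1008–850 hPa: Δp = 158 hPa = 15800 Pa, q̄ = 0.0165 kg/kg → 0.0165 × 15800 / 9.8 = 26.60 mm
Layer 850–200 hPa: Δp = 650 hPa = 65000 Pa, q̄ = 0.0044 kg/kg → 0.0044 × 65000 / 9.8 = 29.18 mm
PW = 26.60 + 29.18 = 55.78 ≈ 55.8 mm.
Rainfall = ε × PW = 0.69 × 55.8 = 38.5 mm.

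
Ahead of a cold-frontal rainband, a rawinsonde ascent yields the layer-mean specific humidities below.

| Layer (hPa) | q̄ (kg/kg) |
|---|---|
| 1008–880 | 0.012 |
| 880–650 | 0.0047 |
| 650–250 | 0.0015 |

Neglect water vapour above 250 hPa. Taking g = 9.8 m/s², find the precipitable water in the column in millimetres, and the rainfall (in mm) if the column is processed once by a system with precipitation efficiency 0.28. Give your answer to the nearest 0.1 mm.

Precipitable water is the column-integrated vapour mass per unit area: PW = (1/g) Σ q̄ Δp, with q in kg/kg and Δp in Pa (1 kg/m² of water = 1 mm).
Layer 1008–880 hPa: Δp = 128 hPa = 12800 Pa, q̄ = 0.012 kg/kg → 0.012 × 12800 / 9.8 = 15.67 mm
Layer 880–650 hPa: Δp = 230 hPa = 23000 Pa, q̄ = 0.0047 kg/kg → 0.0047 × 23000 / 9.8 = 11.03 mm
Layer 650–250 hPa: Δp = 400 hPa = 40000 Pa, q̄ = 0.0015 kg/kg → 0.0015 × 40000 / 9.8 = 6.12 mm
PW = 15.67 + 11.03 + 6.12 = 32.82 ≈ 32.8 mm.
Rainfall = ε × PW = 0.28 × 32.8 = 9.2 mm.

PW ≈ 32.8 mm; rainfall ≈ 9.2 mm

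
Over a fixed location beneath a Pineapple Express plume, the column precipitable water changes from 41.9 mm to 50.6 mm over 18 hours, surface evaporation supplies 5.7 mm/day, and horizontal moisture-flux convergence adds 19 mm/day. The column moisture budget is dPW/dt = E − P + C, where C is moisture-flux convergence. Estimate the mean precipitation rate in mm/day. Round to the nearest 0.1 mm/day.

P ≈ 13.1 mm/day

dPW/dt = (50.6 − 41.9) mm / (18/24 day) = +11.600 mm/day.
P = E + C − dPW/dt = 5.7 + (19) − (+11.600) = 13.1 mm/day.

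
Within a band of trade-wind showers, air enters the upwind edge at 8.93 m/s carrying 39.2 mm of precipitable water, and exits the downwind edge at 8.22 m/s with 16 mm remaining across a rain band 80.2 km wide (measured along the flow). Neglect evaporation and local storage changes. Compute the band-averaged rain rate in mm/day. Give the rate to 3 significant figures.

Column moisture flux per unit crosswind length is F = V × PW.
Inflow: F_in = 8.93 × 39.2 = 350.056 mm·m/s
Outflow: F_out = 8.22 × 16 = 131.52 mm·m/s
Steady-state rate R = (F_in − F_out)/L = (350.056 − 131.52) / 80200 m = 2.725e-03 mm/s.
R = 2.725e-03 × 3600 × 24 = 235 mm/day.

R ≈ 235 mm/day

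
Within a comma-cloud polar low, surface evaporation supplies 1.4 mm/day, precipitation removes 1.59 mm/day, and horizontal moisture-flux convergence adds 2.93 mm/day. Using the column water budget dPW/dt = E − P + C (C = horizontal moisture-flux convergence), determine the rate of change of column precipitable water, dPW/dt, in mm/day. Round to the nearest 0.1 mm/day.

dPW/dt ≈ 2.7 mm/day

dPW/dt = E − P + C = 1.4 − 1.59 + (2.93) = 2.7 mm/day.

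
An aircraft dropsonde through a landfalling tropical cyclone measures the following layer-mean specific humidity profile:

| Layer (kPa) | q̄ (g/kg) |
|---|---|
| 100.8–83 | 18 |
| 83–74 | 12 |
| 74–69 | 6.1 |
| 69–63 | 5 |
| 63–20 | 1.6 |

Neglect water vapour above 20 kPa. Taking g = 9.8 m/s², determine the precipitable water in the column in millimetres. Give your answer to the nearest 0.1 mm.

Precipitable water is the column-integrated vapour mass per unit area: PW = (1/g) Σ q̄ Δp, with q in kg/kg and Δp in Pa (1 kg/m² of water = 1 mm).
Layer 100.8–83 kPa: Δp = 178 hPa = 17800 Pa, q̄ = 0.018 kg/kg → 0.018 × 17800 / 9.8 = 32.69 mm
Layer 83–74 kPa: Δp = 90 hPa = 9000 Pa, q̄ = 0.012 kg/kg → 0.012 × 9000 / 9.8 = 11.02 mm
Layer 74–69 kPa: Δp = 50 hPa = 5000 Pa, q̄ = 0.0061 kg/kg → 0.0061 × 5000 / 9.8 = 3.11 mm
Layer 69–63 kPa: Δp = 60 hPa = 6000 Pa, q̄ = 0.005 kg/kg → 0.005 × 6000 / 9.8 = 3.06 mm
Layer 63–20 kPa: Δp = 430 hPa = 43000 Pa, q̄ = 0.0016 kg/kg → 0.0016 × 43000 / 9.8 = 7.02 mm
PW = 32.69 + 11.02 + 3.11 + 3.06 + 7.02 = 56.90 ≈ 56.9 mm.

PW ≈ 56.9 mm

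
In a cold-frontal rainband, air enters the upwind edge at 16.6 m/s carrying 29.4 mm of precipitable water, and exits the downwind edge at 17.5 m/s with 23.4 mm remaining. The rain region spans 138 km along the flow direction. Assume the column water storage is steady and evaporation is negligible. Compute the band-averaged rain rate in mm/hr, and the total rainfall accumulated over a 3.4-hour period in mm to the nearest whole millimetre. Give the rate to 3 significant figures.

Column moisture flux per unit crosswind length is F = V × PW.
Inflow: F_in = 16.6 × 29.4 = 488.04 mm·m/s
Outflow: F_out = 17.5 × 23.4 = 409.5 mm·m/s
Steady-state rate R = (F_in − F_out)/L = (488.04 − 409.5) / 138000 m = 5.691e-04 mm/s.
R = 5.691e-04 × 3600 = 2.05 mm/hr.
Over 3.4 h: total = 2.05 × 3.4 = 6.97 ≈ 7 mm.

R ≈ 2.05 mm/hr; total ≈ 7 mm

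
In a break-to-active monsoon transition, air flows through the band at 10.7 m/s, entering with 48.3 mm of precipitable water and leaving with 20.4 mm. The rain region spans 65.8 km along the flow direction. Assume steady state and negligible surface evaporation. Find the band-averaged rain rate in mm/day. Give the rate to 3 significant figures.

Column moisture flux per unit crosswind length is F = V × PW.
Inflow: F_in = 10.7 × 48.3 = 516.81 mm·m/s
Outflow: F_out = 10.7 × 20.4 = 218.28 mm·m/s
Steady-state rate R = (F_in − F_out)/L = (516.81 − 218.28) / 65800 m = 4.537e-03 mm/s.
R = 4.537e-03 × 3600 × 24 = 392 mm/day.

R ≈ 392 mm/day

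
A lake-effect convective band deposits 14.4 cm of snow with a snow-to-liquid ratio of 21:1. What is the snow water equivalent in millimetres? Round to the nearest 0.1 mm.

SWE ≈ 6.9 mm

SWE = snow depth / ratio = 14.4 cm / 21 = 0.686 cm = 6.9 mm.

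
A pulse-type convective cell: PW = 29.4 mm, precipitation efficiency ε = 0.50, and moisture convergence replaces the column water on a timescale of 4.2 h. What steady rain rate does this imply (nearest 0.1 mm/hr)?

Each overturning extracts ε × PW = 0.50 × 29.4 = 14.7 mm.
Rate = ε·PW / τ = 14.7 / 4.2 h = 3.5 mm/hr.

R ≈ 3.5 mm/hr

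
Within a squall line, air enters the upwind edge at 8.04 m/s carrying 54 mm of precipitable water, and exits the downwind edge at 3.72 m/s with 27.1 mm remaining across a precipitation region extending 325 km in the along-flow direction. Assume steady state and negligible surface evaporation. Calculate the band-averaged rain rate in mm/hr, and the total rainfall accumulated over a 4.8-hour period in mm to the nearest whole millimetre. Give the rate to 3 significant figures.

R ≈ 3.69 mm/hr; total ≈ 18 mm

Column moisture flux per unit crosswind length is F = V × PW.
Inflow: F_in = 8.04 × 54 = 434.16 mm·m/s
Outflow: F_out = 3.72 × 27.1 = 100.812 mm·m/s
Steady-state rate R = (F_in − F_out)/L = (434.16 − 100.812) / 325000 m = 1.026e-03 mm/s.
R = 1.026e-03 × 3600 = 3.69 mm/hr.
Over 4.8 h: total = 3.69 × 4.8 = 17.712 ≈ 18 mm.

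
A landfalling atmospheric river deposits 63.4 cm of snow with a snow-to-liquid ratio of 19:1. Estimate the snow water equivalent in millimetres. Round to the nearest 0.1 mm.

SWE = snow depth / ratio = 63.4 cm / 19 = 3.337 cm = 33.4 mm.

SWE ≈ 33.4 mm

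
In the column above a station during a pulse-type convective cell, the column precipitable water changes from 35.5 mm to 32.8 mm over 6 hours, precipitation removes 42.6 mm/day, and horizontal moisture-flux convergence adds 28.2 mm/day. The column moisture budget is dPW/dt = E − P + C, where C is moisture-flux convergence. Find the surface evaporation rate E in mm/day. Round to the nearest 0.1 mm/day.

E ≈ 3.6 mm/day

dPW/dt = (32.8 − 35.5) mm / (6/24 day) = -10.800 mm/day.
E = dPW/dt + P − C = (-10.800) + 42.6 − (28.2) = 3.6 mm/day.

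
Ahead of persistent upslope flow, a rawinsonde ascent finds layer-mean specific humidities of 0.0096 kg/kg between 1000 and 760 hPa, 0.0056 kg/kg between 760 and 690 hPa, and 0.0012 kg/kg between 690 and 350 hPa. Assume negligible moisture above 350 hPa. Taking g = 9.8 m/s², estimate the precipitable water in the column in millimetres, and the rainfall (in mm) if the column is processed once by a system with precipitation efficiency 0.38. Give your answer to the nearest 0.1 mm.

Precipitable water is the column-integrated vapour mass per unit area: PW = (1/g) Σ q̄ Δp, with q in kg/kg and Δp in Pa (1 kg/m² of water = 1 mm).
Layer 1000–760 hPa: Δp = 240 hPa = 24000 Pa, q̄ = 0.0096 kg/kg → 0.0096 × 24000 / 9.8 = 23.51 mm
Layer 760–690 hPa: Δp = 70 hPa = 7000 Pa, q̄ = 0.0056 kg/kg → 0.0056 × 7000 / 9.8 = 4.00 mm
Layer 690–350 hPa: Δp = 340 hPa = 34000 Pa, q̄ = 0.0012 kg/kg → 0.0012 × 34000 / 9.8 = 4.16 mm
PW = 23.51 + 4.00 + 4.16 = 31.67 ≈ 31.7 mm.
Rainfall = ε × PW = 0.38 × 31.7 = 12.0 mm.

PW ≈ 31.7 mm; rainfall ≈ 12.0 mm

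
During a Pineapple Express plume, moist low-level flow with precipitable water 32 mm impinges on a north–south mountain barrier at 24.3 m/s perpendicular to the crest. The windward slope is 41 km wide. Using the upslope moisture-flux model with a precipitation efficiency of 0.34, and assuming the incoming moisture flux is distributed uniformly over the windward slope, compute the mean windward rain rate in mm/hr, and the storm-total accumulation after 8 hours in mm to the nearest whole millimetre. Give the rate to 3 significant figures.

R ≈ 23.2 mm/hr; total ≈ 186 mm

Incoming column moisture flux per unit ridge length: F = V × PW = 24.3 × 32 = 777.6 mm·m/s.
Spread over the 41 km slope with efficiency ε = 0.34: R = ε·F/W = 0.34 × 777.6 / 41000 m = 6.448e-03 mm/s.
R = 6.448e-03 × 3600 = 23.2 mm/hr.
Over 8 h: total = 23.2 × 8 = 185.6 ≈ 186 mm.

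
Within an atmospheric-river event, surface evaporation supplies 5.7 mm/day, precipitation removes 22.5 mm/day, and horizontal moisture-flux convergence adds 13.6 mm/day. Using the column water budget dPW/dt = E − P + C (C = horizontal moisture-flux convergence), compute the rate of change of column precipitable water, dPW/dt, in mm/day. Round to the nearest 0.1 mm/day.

dPW/dt ≈ -3.2 mm/day

dPW/dt = E − P + C = 5.7 − 22.5 + (13.6) = -3.2 mm/day.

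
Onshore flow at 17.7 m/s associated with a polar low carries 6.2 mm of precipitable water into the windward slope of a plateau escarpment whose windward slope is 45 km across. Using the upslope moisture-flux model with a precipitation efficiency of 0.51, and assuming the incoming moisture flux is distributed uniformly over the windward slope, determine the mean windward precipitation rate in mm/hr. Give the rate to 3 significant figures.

R ≈ 4.48 mm/hr

Incoming column moisture flux per unit ridge length: F = V × PW = 17.7 × 6.2 = 109.74 mm·m/s.
Spread over the 45 km slope with efficiency ε = 0.51: R = ε·F/W = 0.51 × 109.74 / 45000 m = 1.244e-03 mm/s.
R = 1.244e-03 × 3600 = 4.48 mm/hr.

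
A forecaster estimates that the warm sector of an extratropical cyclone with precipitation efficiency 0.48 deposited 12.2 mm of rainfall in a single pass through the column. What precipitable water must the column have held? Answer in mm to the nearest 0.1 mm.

PW = rainfall / ε = 12.2 / 0.48 = 25.4 mm.

PW ≈ 25.4 mm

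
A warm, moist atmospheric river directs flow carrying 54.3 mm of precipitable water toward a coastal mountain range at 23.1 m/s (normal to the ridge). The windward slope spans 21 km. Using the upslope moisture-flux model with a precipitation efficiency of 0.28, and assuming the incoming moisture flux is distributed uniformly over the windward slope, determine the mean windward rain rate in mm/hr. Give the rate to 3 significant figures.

Incoming column moisture flux per unit ridge length: F = V × PW = 23.1 × 54.3 = 1254.33 mm·m/s.
Spread over the 21 km slope with efficiency ε = 0.28: R = ε·F/W = 0.28 × 1254.33 / 21000 m = 1.672e-02 mm/s.
R = 1.672e-02 × 3600 = 60.2 mm/hr.

R ≈ 60.2 mm/hr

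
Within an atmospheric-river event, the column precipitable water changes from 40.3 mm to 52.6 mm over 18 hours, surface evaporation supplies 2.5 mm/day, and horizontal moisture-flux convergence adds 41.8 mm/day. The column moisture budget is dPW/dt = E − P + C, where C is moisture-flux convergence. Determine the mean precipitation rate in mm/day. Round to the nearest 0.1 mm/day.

dPW/dt = (52.6 − 40.3) mm / (18/24 day) = +16.400 mm/day.
P = E + C − dPW/dt = 2.5 + (41.8) − (+16.400) = 27.9 mm/day.

P ≈ 27.9 mm/day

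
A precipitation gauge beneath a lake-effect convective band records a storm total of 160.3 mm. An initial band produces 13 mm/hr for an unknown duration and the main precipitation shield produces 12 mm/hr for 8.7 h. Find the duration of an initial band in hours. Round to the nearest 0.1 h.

Known phases: 12 × 8.7 = 104.4 mm.
Remaining depth = 160.3 − 104.4 = 55.9 mm.
Duration = 55.9 / 13 = 4.3 h.

duration ≈ 4.3 h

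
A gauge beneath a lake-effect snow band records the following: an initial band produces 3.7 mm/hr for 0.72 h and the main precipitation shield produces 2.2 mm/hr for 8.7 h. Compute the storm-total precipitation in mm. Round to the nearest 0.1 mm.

total ≈ 21.8 mm

Total = Σ Rᵢ Δtᵢ = 3.7 × 0.72 + 2.2 × 8.7
      = 2.664 + 19.14 = 21.8 mm.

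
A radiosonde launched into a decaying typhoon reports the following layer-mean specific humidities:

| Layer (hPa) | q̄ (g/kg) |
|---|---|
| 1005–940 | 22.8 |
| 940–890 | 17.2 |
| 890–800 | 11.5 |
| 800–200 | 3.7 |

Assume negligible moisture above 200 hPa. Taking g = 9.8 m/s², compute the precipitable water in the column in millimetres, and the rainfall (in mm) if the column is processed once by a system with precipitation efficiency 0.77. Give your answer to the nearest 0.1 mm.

PW ≈ 57.1 mm; rainfall ≈ 44.0 mm

Precipitable water is the column-integrated vapour mass per unit area: PW = (1/g) Σ q̄ Δp, with q in kg/kg and Δp in Pa (1 kg/m² of water = 1 mm).
Layer 1005–940 hPa: Δp = 65 hPa = 6500 Pa, q̄ = 0.0228 kg/kg → 0.0228 × 6500 / 9.8 = 15.12 mm
Layer 940–890 hPa: Δp = 50 hPa = 5000 Pa, q̄ = 0.0172 kg/kg → 0.0172 × 5000 / 9.8 = 8.78 mm
Layer 890–800 hPa: Δp = 90 hPa = 9000 Pa, q̄ = 0.0115 kg/kg → 0.0115 × 9000 / 9.8 = 10.56 mm
Layer 800–200 hPa: Δp = 600 hPa = 60000 Pa, q̄ = 0.0037 kg/kg → 0.0037 × 60000 / 9.8 = 22.65 mm
PW = 15.12 + 8.78 + 10.56 + 22.65 = 57.11 ≈ 57.1 mm.
Rainfall = ε × PW = 0.77 × 57.1 = 44.0 mm.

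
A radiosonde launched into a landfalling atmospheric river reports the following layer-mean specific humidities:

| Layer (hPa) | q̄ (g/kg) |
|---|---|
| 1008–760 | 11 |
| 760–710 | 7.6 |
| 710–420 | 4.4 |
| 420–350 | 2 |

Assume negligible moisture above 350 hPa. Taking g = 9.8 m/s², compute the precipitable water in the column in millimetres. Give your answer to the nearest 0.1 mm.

PW ≈ 46.2 mm

Precipitable water is the column-integrated vapour mass per unit area: PW = (1/g) Σ q̄ Δp, with q in kg/kg and Δp in Pa (1 kg/m² of water = 1 mm).
Layer 1008–760 hPa: Δp = 248 hPa = 24800 Pa, q̄ = 0.011 kg/kg → 0.011 × 24800 / 9.8 = 27.84 mm
Layer 760–710 hPa: Δp = 50 hPa = 5000 Pa, q̄ = 0.0076 kg/kg → 0.0076 × 5000 / 9.8 = 3.88 mm
Layer 710–420 hPa: Δp = 290 hPa = 29000 Pa, q̄ = 0.0044 kg/kg → 0.0044 × 29000 / 9.8 = 13.02 mm
Layer 420–350 hPa: Δp = 70 hPa = 7000 Pa, q̄ = 0.002 kg/kg → 0.002 × 7000 / 9.8 = 1.43 mm
PW = 27.84 + 3.88 + 13.02 + 1.43 = 46.17 ≈ 46.2 mm.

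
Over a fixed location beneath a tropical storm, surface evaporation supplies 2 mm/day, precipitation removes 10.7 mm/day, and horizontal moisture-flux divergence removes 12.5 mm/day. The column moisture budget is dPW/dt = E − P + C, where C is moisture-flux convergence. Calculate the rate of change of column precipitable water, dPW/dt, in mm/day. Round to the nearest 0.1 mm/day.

dPW/dt ≈ -21.2 mm/day

dPW/dt = E − P + C = 2 − 10.7 + (-12.5) = -21.2 mm/day.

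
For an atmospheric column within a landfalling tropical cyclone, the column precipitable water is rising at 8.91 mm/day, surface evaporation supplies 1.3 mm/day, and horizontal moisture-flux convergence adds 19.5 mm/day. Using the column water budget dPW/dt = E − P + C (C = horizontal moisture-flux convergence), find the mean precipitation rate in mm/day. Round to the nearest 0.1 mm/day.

dPW/dt = +8.91 mm/day.
P = E + C − dPW/dt = 1.3 + (19.5) − (+8.91) = 11.9 mm/day.

P ≈ 11.9 mm/day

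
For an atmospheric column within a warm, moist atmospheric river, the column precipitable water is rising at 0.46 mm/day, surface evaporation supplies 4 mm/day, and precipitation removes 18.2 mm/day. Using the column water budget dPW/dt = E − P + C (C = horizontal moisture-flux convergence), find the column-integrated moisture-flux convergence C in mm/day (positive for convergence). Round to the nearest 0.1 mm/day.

dPW/dt = +0.46 mm/day.
C = dPW/dt − E + P = (+0.46) − 4 + 18.2 = 14.7 mm/day.

C ≈ 14.7 mm/day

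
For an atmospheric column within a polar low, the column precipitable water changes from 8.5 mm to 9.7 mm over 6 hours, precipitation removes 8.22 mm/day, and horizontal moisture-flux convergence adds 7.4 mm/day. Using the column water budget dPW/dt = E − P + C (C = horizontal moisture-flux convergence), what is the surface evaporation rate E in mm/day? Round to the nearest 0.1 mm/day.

dPW/dt = (9.7 − 8.5) mm / (6/24 day) = +4.800 mm/day.
E = dPW/dt + P − C = (+4.800) + 8.22 − (7.4) = 5.6 mm/day.

E ≈ 5.6 mm/day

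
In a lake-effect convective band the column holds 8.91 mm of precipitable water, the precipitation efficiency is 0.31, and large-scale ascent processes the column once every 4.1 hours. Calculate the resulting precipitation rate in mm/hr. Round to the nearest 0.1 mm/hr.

Each overturning extracts ε × PW = 0.31 × 8.91 = 2.7621 mm.
Rate = ε·PW / τ = 2.7621 / 4.1 h = 0.7 mm/hr.

R ≈ 0.7 mm/hr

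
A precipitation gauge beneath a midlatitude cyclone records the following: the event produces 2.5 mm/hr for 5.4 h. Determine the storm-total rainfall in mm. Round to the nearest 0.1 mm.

Total = Σ Rᵢ Δtᵢ = 2.5 × 5.4
      = 13.5 = 13.5 mm.

total ≈ 13.5 mm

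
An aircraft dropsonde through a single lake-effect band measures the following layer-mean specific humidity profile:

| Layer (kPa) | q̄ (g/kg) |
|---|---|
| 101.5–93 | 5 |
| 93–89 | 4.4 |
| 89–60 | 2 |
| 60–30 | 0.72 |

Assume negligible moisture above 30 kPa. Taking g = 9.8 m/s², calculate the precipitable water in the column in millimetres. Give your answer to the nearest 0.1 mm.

PW ≈ 14.3 mm

Precipitable water is the column-integrated vapour mass per unit area: PW = (1/g) Σ q̄ Δp, with q in kg/kg and Δp in Pa (1 kg/m² of water = 1 mm).
Layer 101.5–93 kPa: Δp = 85 hPa = 8500 Pa, q̄ = 0.005 kg/kg → 0.005 × 8500 / 9.8 = 4.34 mm
Layer 93–89 kPa: Δp = 40 hPa = 4000 Pa, q̄ = 0.0044 kg/kg → 0.0044 × 4000 / 9.8 = 1.80 mm
Layer 89–60 kPa: Δp = 290 hPa = 29000 Pa, q̄ = 0.002 kg/kg → 0.002 × 29000 / 9.8 = 5.92 mm
Layer 60–30 kPa: Δp = 300 hPa = 30000 Pa, q̄ = 0.00072 kg/kg → 0.00072 × 30000 / 9.8 = 2.20 mm
PW = 4.34 + 1.80 + 5.92 + 2.20 = 14.26 ≈ 14.3 mm.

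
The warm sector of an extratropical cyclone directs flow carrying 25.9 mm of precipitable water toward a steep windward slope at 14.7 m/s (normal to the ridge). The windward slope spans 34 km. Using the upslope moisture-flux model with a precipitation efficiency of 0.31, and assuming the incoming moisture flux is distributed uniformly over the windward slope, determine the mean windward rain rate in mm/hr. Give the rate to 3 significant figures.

Incoming column moisture flux per unit ridge length: F = V × PW = 14.7 × 25.9 = 380.73 mm·m/s.
Spread over the 34 km slope with efficiency ε = 0.31: R = ε·F/W = 0.31 × 380.73 / 34000 m = 3.471e-03 mm/s.
R = 3.471e-03 × 3600 = 12.5 mm/hr.

R ≈ 12.5 mm/hr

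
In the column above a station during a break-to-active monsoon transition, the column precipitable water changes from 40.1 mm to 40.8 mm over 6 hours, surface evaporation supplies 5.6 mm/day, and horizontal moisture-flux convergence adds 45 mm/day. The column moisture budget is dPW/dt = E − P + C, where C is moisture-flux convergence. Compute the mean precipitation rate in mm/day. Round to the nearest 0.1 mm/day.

P ≈ 47.8 mm/day

dPW/dt = (40.8 − 40.1) mm / (6/24 day) = +2.800 mm/day.
P = E + C − dPW/dt = 5.6 + (45) − (+2.800) = 47.8 mm/day.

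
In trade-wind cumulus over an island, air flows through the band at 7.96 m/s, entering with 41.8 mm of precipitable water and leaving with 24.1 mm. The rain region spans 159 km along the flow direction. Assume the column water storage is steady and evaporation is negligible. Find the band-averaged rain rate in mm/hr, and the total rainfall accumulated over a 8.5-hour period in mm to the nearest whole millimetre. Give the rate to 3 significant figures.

R ≈ 3.19 mm/hr; total ≈ 27 mm

Column moisture flux per unit crosswind length is F = V × PW.
Inflow: F_in = 7.96 × 41.8 = 332.728 mm·m/s
Outflow: F_out = 7.96 × 24.1 = 191.836 mm·m/s
Steady-state rate R = (F_in − F_out)/L = (332.728 − 191.836) / 159000 m = 8.861e-04 mm/s.
R = 8.861e-04 × 3600 = 3.19 mm/hr.
Over 8.5 h: total = 3.19 × 8.5 = 27.115 ≈ 27 mm.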